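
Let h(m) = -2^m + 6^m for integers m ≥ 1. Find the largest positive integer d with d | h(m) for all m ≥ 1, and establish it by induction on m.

d = 4

Computing the first values: h(1) = 4 and h(2) = 32; gcd(4, 32) = 4, so d ≤ 4.
We prove 4 | -2^m + 6^m for all m ≥ 1 by induction on m.
Base case (m = 1): h(1) = 4 = 4·(1), so 4 | h(1).
For the inductive step, assume it holds for an arbitrary k ≥ 1, i.e. 4 | h(k). Then
6^{k+1} − 2^{k+1} = 6·6^k − 2·2^k = 6·(6^k − 2^k) + (4)·2^k. The first term is divisible by 4 by the inductive hypothesis, and the second term (4)·2^k is divisible by 4 since 4 | 4. Hence 4 | h(k+1).
This completes the induction.
Therefore the largest such d is 4.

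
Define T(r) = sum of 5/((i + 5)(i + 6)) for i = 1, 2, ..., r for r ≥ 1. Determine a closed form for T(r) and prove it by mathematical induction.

We claim T(r) = 5r/(6(r + 6)) for all r ≥ 1.
When r = 1: T(1) = 5/42, and the closed form gives 5/42. They agree.
Inductive step: assume the claim holds for r = i, so T(i) = 5i/(6(i + 6)).
Then T(i+1) = T(i) + (5/((i + 6)(i + 7))) = (5i/(6(i + 6))) + (5/((i + 6)(i + 7))).
Simplifying, T(i+1) = 5(i + 1)/(6(i + 7)) = 5(i+1)/(6((i+1) + 6)),
which is the closed form with r = i+1.
By induction, the statement is established for all r ≥ 1.

T(r) = 5r/(6(r + 6))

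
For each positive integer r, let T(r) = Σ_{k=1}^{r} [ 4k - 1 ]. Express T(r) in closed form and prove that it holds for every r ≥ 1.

T(r) = r(2r + 1)

We claim T(r) = r(2r + 1) for all r ≥ 1.
Base case (r = 1): T(1) = 3, and the closed form gives 3. They agree.
For the inductive step, assume it holds for an arbitrary k ≥ 1, so T(k) = k(2k + 1).
Then T(k+1) = T(k) + (4k + 3) = (k(2k + 1)) + (4k + 3).
Simplifying, T(k+1) = (k + 1)(2k + 3) = (k+1)(2(k+1) + 1),
which is the closed form with r = k+1.
By the principle of mathematical induction, the result holds for all r ≥ 1.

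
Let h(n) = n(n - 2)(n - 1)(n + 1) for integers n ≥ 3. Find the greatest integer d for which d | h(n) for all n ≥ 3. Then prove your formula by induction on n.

d = 24

Computing the first values: h(3) = 24 and h(4) = 120; gcd(24, 120) = 24, so d ≤ 24.
We prove 24 | n(n - 2)(n - 1)(n + 1) for all n ≥ 3 by induction on n.
When n = 3: h(3) = 24 = 24·(1), so 24 | h(3).
Inductive step: suppose the statement holds for some m ≥ 3, i.e. 24 | h(m). Then
h(m+1) − h(m) = (m-1)·m·(m+1)·(m+2) − (m-2)·(m-1)·m·(m+1) = (m-1)·m·(m+1)·[(m+2) − (m-2)] = 4·(m-1)·m·(m+1). The product of 3 consecutive integers is divisible by (3)! = 6, so h(m+1) − h(m) is divisible by 4·6 = 24. By the inductive hypothesis 24 | h(m), hence 24 | h(m+1).
This completes the induction.
Therefore the largest such d is 24.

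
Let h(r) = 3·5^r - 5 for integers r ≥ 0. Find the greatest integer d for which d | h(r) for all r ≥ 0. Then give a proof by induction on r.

Computing the first values: h(0) = -2 and h(1) = 10; gcd(-2, 10) = 2, so d ≤ 2.
We prove 2 | 3·5^r - 5 for all r ≥ 0 by induction on r.
Base step (r = 0): h(0) = -2 = 2·(-1), so 2 | h(0).
For the inductive step, assume it holds for an arbitrary m ≥ 0, i.e. 2 | h(m). Then
h(m+1) = 3·5^(m+1) - 5 = 5·(3·5^m - 5) + 20 = 5·h(m) + 20. The first term is divisible by 2 by the inductive hypothesis, and 20 is divisible by 2. Hence 2 | h(m+1).
Hence, by induction on r, the claim holds for every r ≥ 0.
Therefore the largest such d is 2.

d = 2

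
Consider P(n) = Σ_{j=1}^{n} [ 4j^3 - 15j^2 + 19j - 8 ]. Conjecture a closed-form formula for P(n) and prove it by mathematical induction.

We claim P(n) = n(n - 1)^3 for all n ≥ 1.
When n = 1: P(1) = 0, and the closed form gives 0. They agree.
For the inductive step, assume it holds for an arbitrary j ≥ 1, so P(j) = j(j^3 - 3j^2 + 3j - 1).
Then P(j+1) = P(j) + (j(4j^2 - 3j + 1)) = (j(j^3 - 3j^2 + 3j - 1)) + (j(4j^2 - 3j + 1)).
Simplifying, P(j+1) = j^3·(j + 1) = (j+1)((j+1) - 1)^3,
which is the closed form with n = j+1.
This completes the induction.

P(n) = n(n - 1)^3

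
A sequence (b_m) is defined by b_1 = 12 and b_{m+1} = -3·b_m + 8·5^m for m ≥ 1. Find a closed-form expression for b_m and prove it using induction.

b_m = 7(-3)^(m - 1) + 5^m

Computing the first terms: b_1 = 12, b_2 = 4, b_3 = 188. This suggests b_m = 7(-3)^(m - 1) + 5^m.
When m = 1: the formula gives 12 = 12 = b_1.
Suppose the result is true for m = p, so b_p = 7(-3)^(p - 1) + 5^p.
Then b_{p+1} = -3·b_p + 8·5^p = -3·(7(-3)^(p - 1) + 5^p) + 8·5^p = 7(-3)^p + 5^(p + 1) = 7(-3)^((p+1) - 1) + 5^(p+1),
which is the claimed formula at m = p+1.
Hence, by induction on m, the claim holds for every m ≥ 1.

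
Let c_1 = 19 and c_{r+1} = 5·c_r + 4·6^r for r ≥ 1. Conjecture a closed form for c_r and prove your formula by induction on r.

c_r = -5^r + 4·6^r

Computing the first terms: c_1 = 19, c_2 = 119, c_3 = 739. This suggests c_r = -5^r + 4·6^r.
Base step (r = 1): the formula gives 19 = 19 = c_1.
For the inductive step, assume it holds for an arbitrary p ≥ 1, so c_p = -5^p + 4·6^p.
Then c_{p+1} = 5·c_p + 4·6^p = 5·(-5^p + 4·6^p) + 4·6^p = -5^(p + 1) + 4·6^(p + 1),
which is the claimed formula at r = p+1.
This completes the induction.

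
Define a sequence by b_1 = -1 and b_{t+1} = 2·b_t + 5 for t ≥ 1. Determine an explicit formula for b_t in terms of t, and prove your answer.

Computing the first terms: b_1 = -1, b_2 = 3, b_3 = 11. This suggests b_t = 2^(t + 1) - 5.
Base case (t = 1): the formula gives -1 = -1 = b_1.
For the inductive step, assume it holds for an arbitrary k ≥ 1, so b_k = 2^(k + 1) - 5.
Then b_{k+1} = 2·b_k + 5 = 2·(2^(k + 1) - 5) + 5 = 2^(k + 2) - 5 = 2^((k+1) + 1) - 5,
which is the claimed formula at t = k+1.
Hence, by induction on t, the claim holds for every t ≥ 1.

b_t = 2^(t + 1) - 5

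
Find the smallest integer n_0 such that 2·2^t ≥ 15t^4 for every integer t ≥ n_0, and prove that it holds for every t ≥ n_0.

n_0 = 21

At t = 20: 2097152 < 2400000, so the inequality fails and n_0 ≥ 21. We prove 2·2^t ≥ 15t^4 for all t ≥ 21.
For the base case t = 21: 2·2^t = 4194304 and 15t^4 = 2917215, so 4194304 ≥ 2917215.
Suppose the result is true for t = j, so 2·2^j ≥ 15j^4.
Then 2·2^(j + 1) = 2·(2·2^j) ≥ 2·(15j^4).
Also, for j ≥ 21 we have 2·(15j^4) ≥ 15(j+1)^4, since 2 ≥ (1 + 1/j)^4 for all j ≥ 21.
Combining, 2·2^(j + 1) ≥ 15(j+1)^4.
This completes the induction.
Hence the smallest such n_0 is 21.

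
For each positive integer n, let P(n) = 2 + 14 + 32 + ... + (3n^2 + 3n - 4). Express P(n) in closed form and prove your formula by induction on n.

We claim P(n) = n(n^2 + 3n - 2) for all n ≥ 1.
For the base case n = 1: P(1) = 2, and the closed form gives 2. They agree.
Inductive step: suppose the statement holds for some m ≥ 1, so P(m) = m(m^2 + 3m - 2).
Then P(m+1) = P(m) + (3m^2 + 9m + 2) = (m(m^2 + 3m - 2)) + (3m^2 + 9m + 2).
Simplifying, P(m+1) = (m + 1)(m^2 + 5m + 2) = (m+1)((m+1)^2 + 3(m+1) - 2),
which is the closed form with n = m+1.
By the principle of mathematical induction, the result holds for all n ≥ 1.

P(n) = n(n^2 + 3n - 2)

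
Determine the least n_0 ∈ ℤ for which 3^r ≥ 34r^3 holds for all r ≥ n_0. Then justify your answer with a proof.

n_0 = 10

At r = 9: 19683 < 24786, so the inequality fails and n_0 ≥ 10. We prove 3^r ≥ 34r^3 for all r ≥ 10.
When r = 10: 3^r = 59049 and 34r^3 = 34000, so 59049 ≥ 34000.
Inductive step: assume the claim holds for r = j, so 3^j ≥ 34j^3.
Then 3^(j + 1) = 3·(3^j) ≥ 3·(34j^3).
Also, for j ≥ 10 we have 3·(34j^3) ≥ 34(j+1)^3, since 3 ≥ (1 + 1/j)^3 for all j ≥ 10.
Combining, 3^(j + 1) ≥ 34(j+1)^3.
By induction, the statement is established for all r ≥ 10.
Hence the smallest such n_0 is 10.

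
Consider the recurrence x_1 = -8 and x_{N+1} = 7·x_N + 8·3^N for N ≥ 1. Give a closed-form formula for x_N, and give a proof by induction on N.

Computing the first terms: x_1 = -8, x_2 = -32, x_3 = -152. This suggests x_N = -2·3^N - 2·7^(N - 1).
For the base case N = 1: the formula gives -8 = -8 = x_1.
Inductive step: suppose the statement holds for some r ≥ 1, so x_r = -2·3^r - 2·7^(r - 1).
Then x_{r+1} = 7·x_r + 8·3^r = 7·(-2·3^r - 2·7^(r - 1)) + 8·3^r = -2·3^(r + 1) - 2·7^r = -2·3^(r+1) - 2·7^((r+1) - 1),
which is the claimed formula at N = r+1.
Hence, by induction on N, the claim holds for every N ≥ 1.

x_N = -2·3^N - 2·7^(N - 1)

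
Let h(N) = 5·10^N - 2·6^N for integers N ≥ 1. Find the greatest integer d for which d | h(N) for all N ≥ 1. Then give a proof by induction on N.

d = 2

Computing the first values: h(1) = 38 and h(2) = 428; gcd(38, 428) = 2, so d ≤ 2.
We prove 2 | 5·10^N - 2·6^N for all N ≥ 1 by induction on N.
For the base case N = 1: h(1) = 38 = 2·(19), so 2 | h(1).
Inductive step: assume the claim holds for N = k, i.e. 2 | h(k). Then
h(k+1) − 10·h(k) = (5·10^(k+1) - 2·6^(k+1)) − 10·(5·10^k - 2·6^k) = (-2)·6^k·(6 − 10) = (8)·6^k. Since 2 | h(k) by the inductive hypothesis, 2 | 10·h(k); and 2 | 8 since 8 = 2·4. Therefore 2 | h(k+1).
This completes the induction.
Therefore the largest such d is 2.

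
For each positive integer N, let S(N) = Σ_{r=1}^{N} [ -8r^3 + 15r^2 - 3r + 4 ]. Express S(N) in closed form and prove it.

We claim S(N) = -N(2N^3 - N^2 - 4N - 5) for all N ≥ 1.
Base step (N = 1): S(1) = 8, and the closed form gives 8. They agree.
For the inductive step, assume it holds for an arbitrary r ≥ 1, so S(r) = r(-2r^3 + r^2 + 4r + 5).
Then S(r+1) = S(r) + (-8r^3 - 9r^2 + 3r + 8) = (r(-2r^3 + r^2 + 4r + 5)) + (-8r^3 - 9r^2 + 3r + 8).
Simplifying, S(r+1) = -(r + 1)(2r^3 + 5r^2 - 8) = -(r+1)(2(r+1)^3 - (r+1)^2 - 4(r+1) - 5),
which is the closed form with N = r+1.
Hence, by induction on N, the claim holds for every N ≥ 1.

S(N) = -N(2N^3 - N^2 - 4N - 5)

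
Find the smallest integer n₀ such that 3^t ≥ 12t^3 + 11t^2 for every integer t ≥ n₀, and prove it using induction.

n₀ = 9

At t = 8: 6561 < 6848, so the inequality fails and n₀ ≥ 9. We prove 3^t ≥ 12t^3 + 11t^2 for all t ≥ 9.
Base step (t = 9): 3^t = 19683 and 12t^3 + 11t^2 = 9639, so 19683 ≥ 9639.
Suppose the result is true for t = r, so 3^r ≥ 12r^3 + 11r^2.
Then 3^(r + 1) = 3·(3^r) ≥ 3·(12r^3 + 11r^2).
Also, for r ≥ 9 we have 3·(12r^3 + 11r^2) ≥ 12(r+1)^3 + 11(r+1)^2, since 3·(12r^3 + 11r^2) − (12(r+1)^3 + 11(r+1)^2) = 24r^3 - 14r^2 - 58r - 23, which is nonnegative for all r ≥ 9.
Combining, 3^(r + 1) ≥ 12(r+1)^3 + 11(r+1)^2.
By the principle of mathematical induction, the result holds for all t ≥ 9.
Hence the smallest such n₀ is 9.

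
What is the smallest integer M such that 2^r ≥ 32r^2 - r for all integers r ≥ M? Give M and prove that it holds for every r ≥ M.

M = 13

At r = 12: 4096 < 4596, so the inequality fails and M ≥ 13. We prove 2^r ≥ 32r^2 - r for all r ≥ 13.
For the base case r = 13: 2^r = 8192 and 32r^2 - r = 5395, so 8192 ≥ 5395.
Suppose the result is true for r = p, so 2^p ≥ 32p^2 - p.
Then 2^(p + 1) = 2·(2^p) ≥ 2·(32p^2 - p).
Also, for p ≥ 13 we have 2·(32p^2 - p) ≥ 32(p+1)^2 - (p+1), since 2·(32p^2 - p) − (32(p+1)^2 - (p+1)) = 32p^2 - 65p - 31, which is nonnegative for all p ≥ 13.
Combining, 2^(p + 1) ≥ 32(p+1)^2 - (p+1).
By induction, the statement is established for all r ≥ 13.
Hence the smallest such M is 13.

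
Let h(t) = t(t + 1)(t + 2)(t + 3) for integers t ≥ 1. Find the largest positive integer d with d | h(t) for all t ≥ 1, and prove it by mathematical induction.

d = 24

Computing the first values: h(1) = 24 and h(2) = 120; gcd(24, 120) = 24, so d ≤ 24.
We prove 24 | t(t + 1)(t + 2)(t + 3) for all t ≥ 1 by induction on t.
Base step (t = 1): h(1) = 24 = 24·(1), so 24 | h(1).
Suppose the result is true for t = r, i.e. 24 | h(r). Then
h(r+1) − h(r) = (r+1)·(r+2)·(r+3)·(r+4) − r·(r+1)·(r+2)·(r+3) = (r+1)·(r+2)·(r+3)·[(r+4) − r] = 4·(r+1)·(r+2)·(r+3). The product of 3 consecutive integers is divisible by (3)! = 6, so h(r+1) − h(r) is divisible by 4·6 = 24. By the inductive hypothesis 24 | h(r), hence 24 | h(r+1).
By induction, the statement is established for all t ≥ 1.
Therefore the largest such d is 24.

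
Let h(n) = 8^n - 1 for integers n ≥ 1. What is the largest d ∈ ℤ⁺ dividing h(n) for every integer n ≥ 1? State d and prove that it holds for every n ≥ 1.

d = 7

Computing the first values: h(1) = 7 and h(2) = 63; gcd(7, 63) = 7, so d ≤ 7.
We prove 7 | 8^n - 1 for all n ≥ 1 by induction on n.
Base step (n = 1): h(1) = 7 = 7·(1), so 7 | h(1).
Inductive step: assume the claim holds for n = i, i.e. 7 | h(i). Then
8^{i+1} − 1^{i+1} = 8·8^i − 1·1^i = 8·(8^i − 1^i) + (7)·1^i. The first term is divisible by 7 by the inductive hypothesis, and the second term (7)·1^i is divisible by 7 since 7 | 7. Hence 7 | h(i+1).
By induction, the statement is established for all n ≥ 1.
Therefore the largest such d is 7.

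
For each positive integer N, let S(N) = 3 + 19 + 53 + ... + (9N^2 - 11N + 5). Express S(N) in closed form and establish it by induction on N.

We claim S(N) = N(3N^2 - N + 1) for all N ≥ 1.
Base case (N = 1): S(1) = 3, and the closed form gives 3. They agree.
For the inductive step, assume it holds for an arbitrary k ≥ 1, so S(k) = k(3k^2 - k + 1).
Then S(k+1) = S(k) + (9k^2 + 7k + 3) = (k(3k^2 - k + 1)) + (9k^2 + 7k + 3).
Simplifying, S(k+1) = (k + 1)(3k^2 + 5k + 3) = (k+1)(3(k+1)^2 - (k+1) + 1),
which is the closed form with N = k+1.
This completes the induction.

S(N) = N(3N^2 - N + 1)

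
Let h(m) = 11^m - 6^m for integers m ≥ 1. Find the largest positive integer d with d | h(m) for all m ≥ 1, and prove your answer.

Computing the first values: h(1) = 5 and h(2) = 85; gcd(5, 85) = 5, so d ≤ 5.
We prove 5 | 11^m - 6^m for all m ≥ 1 by induction on m.
Base step (m = 1): h(1) = 5 = 5·(1), so 5 | h(1).
Inductive step: suppose the statement holds for some k ≥ 1, i.e. 5 | h(k). Then
11^{k+1} − 6^{k+1} = 11·11^k − 6·6^k = 11·(11^k − 6^k) + (5)·6^k. The first term is divisible by 5 by the inductive hypothesis, and the second term (5)·6^k is divisible by 5 since 5 | 5. Hence 5 | h(k+1).
By the principle of mathematical induction, the result holds for all m ≥ 1.
Therefore the largest such d is 5.

d = 5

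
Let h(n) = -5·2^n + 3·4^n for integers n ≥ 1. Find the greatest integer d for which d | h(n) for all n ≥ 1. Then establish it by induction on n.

d = 2

Computing the first values: h(1) = 2 and h(2) = 28; gcd(2, 28) = 2, so d ≤ 2.
We prove 2 | -5·2^n + 3·4^n for all n ≥ 1 by induction on n.
For the base case n = 1: h(1) = 2 = 2·(1), so 2 | h(1).
For the inductive step, assume it holds for an arbitrary m ≥ 1, i.e. 2 | h(m). Then
h(m+1) − 4·h(m) = (-5·2^(m+1) + 3·4^(m+1)) − 4·(-5·2^m + 3·4^m) = (-5)·2^m·(2 − 4) = (10)·2^m. Since 2 | h(m) by the inductive hypothesis, 2 | 4·h(m); and 2 | 10 since 10 = 2·5. Therefore 2 | h(m+1).
By induction, the statement is established for all n ≥ 1.
Therefore the largest such d is 2.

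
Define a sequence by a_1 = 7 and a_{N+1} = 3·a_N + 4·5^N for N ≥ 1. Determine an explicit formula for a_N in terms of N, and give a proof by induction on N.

a_N = -3^N + 2·5^N

Computing the first terms: a_1 = 7, a_2 = 41, a_3 = 223. This suggests a_N = -3^N + 2·5^N.
When N = 1: the formula gives 7 = 7 = a_1.
Inductive step: suppose the statement holds for some k ≥ 1, so a_k = -3^k + 2·5^k.
Then a_{k+1} = 3·a_k + 4·5^k = 3·(-3^k + 2·5^k) + 4·5^k = -3^(k + 1) + 2·5^(k + 1),
which is the claimed formula at N = k+1.
This completes the induction.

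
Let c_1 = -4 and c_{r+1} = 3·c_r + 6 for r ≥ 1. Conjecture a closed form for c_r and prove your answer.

c_r = -3^(r - 1) - 3

Computing the first terms: c_1 = -4, c_2 = -6, c_3 = -12. This suggests c_r = -3^(r - 1) - 3.
For the base case r = 1: the formula gives -4 = -4 = c_1.
Suppose the result is true for r = k, so c_k = -3^(k - 1) - 3.
Then c_{k+1} = 3·c_k + 6 = 3·(-3^(k - 1) - 3) + 6 = -3^k - 3 = -3^((k+1) - 1) - 3,
which is the claimed formula at r = k+1.
By the principle of mathematical induction, the result holds for all r ≥ 1.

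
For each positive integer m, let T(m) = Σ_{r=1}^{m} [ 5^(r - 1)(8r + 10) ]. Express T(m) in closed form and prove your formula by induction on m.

T(m) = 2·5^m(m + 1) - 2

We claim T(m) = 2·5^m(m + 1) - 2 for all m ≥ 1.
When m = 1: T(1) = 18, and the closed form gives 18. They agree.
Inductive step: assume the claim holds for m = r, so T(r) = 2·5^r(r + 1) - 2.
Then T(r+1) = T(r) + (5^r(8r + 18)) = (2·5^r(r + 1) - 2) + (5^r(8r + 18)).
Simplifying, T(r+1) = 10·5^r·r + 20·5^r - 2 = 2·5^(r+1)((r+1) + 1) - 2,
which is the closed form with m = r+1.
Hence, by induction on m, the claim holds for every m ≥ 1.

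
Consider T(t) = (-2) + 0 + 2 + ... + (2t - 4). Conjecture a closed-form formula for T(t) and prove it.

We claim T(t) = t(t - 3) for all t ≥ 1.
When t = 1: T(1) = -2, and the closed form gives -2. They agree.
Inductive step: assume the claim holds for t = p, so T(p) = p(p - 3).
Then T(p+1) = T(p) + (2p - 2) = (p(p - 3)) + (2p - 2).
Simplifying, T(p+1) = (p - 2)(p + 1) = (p+1)((p+1) - 3),
which is the closed form with t = p+1.
This completes the induction.

T(t) = t(t - 3)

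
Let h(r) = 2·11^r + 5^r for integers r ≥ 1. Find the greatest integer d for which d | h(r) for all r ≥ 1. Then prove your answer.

d = 3

Computing the first values: h(1) = 27 and h(2) = 267; gcd(27, 267) = 3, so d ≤ 3.
We prove 3 | 2·11^r + 5^r for all r ≥ 1 by induction on r.
For the base case r = 1: h(1) = 27 = 3·(9), so 3 | h(1).
Inductive step: suppose the statement holds for some m ≥ 1, i.e. 3 | h(m). Then
h(m+1) − 11·h(m) = (2·11^(m+1) + 5^(m+1)) − 11·(2·11^m + 5^m) = (1)·5^m·(5 − 11) = (-6)·5^m. Since 3 | h(m) by the inductive hypothesis, 3 | 11·h(m); and 3 | -6 since -6 = 3·-2. Therefore 3 | h(m+1).
Hence, by induction on r, the claim holds for every r ≥ 1.
Therefore the largest such d is 3.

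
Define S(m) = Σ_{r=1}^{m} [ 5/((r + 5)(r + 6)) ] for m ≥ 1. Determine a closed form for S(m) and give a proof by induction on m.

We claim S(m) = 5m/(6(m + 6)) for all m ≥ 1.
Base case (m = 1): S(1) = 5/42, and the closed form gives 5/42. They agree.
Suppose the result is true for m = r, so S(r) = 5r/(6(r + 6)).
Then S(r+1) = S(r) + (5/((r + 6)(r + 7))) = (5r/(6(r + 6))) + (5/((r + 6)(r + 7))).
Simplifying, S(r+1) = 5(r + 1)/(6(r + 7)) = 5(r+1)/(6((r+1) + 6)),
which is the closed form with m = r+1.
Hence, by induction on m, the claim holds for every m ≥ 1.

S(m) = 5m/(6(m + 6))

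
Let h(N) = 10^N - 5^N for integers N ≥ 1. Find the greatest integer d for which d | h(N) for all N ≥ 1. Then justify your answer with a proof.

Computing the first values: h(1) = 5 and h(2) = 75; gcd(5, 75) = 5, so d ≤ 5.
We prove 5 | 10^N - 5^N for all N ≥ 1 by induction on N.
When N = 1: h(1) = 5 = 5·(1), so 5 | h(1).
Inductive step: suppose the statement holds for some p ≥ 1, i.e. 5 | h(p). Then
10^{p+1} − 5^{p+1} = 10·10^p − 5·5^p = 10·(10^p − 5^p) + (5)·5^p. The first term is divisible by 5 by the inductive hypothesis, and the second term (5)·5^p is divisible by 5 since 5 | 5. Hence 5 | h(p+1).
By the principle of mathematical induction, the result holds for all N ≥ 1.
Therefore the largest such d is 5.

d = 5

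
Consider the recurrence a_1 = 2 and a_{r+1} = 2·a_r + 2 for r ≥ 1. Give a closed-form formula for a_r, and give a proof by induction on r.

Computing the first terms: a_1 = 2, a_2 = 6, a_3 = 14. This suggests a_r = 2^(r + 1) - 2.
Base step (r = 1): the formula gives 2 = 2 = a_1.
Inductive step: suppose the statement holds for some k ≥ 1, so a_k = 2^(k + 1) - 2.
Then a_{k+1} = 2·a_k + 2 = 2·(2^(k + 1) - 2) + 2 = 2^(k + 2) - 2 = 2^((k+1) + 1) - 2,
which is the claimed formula at r = k+1.
By induction, the statement is established for all r ≥ 1.

a_r = 2^(r + 1) - 2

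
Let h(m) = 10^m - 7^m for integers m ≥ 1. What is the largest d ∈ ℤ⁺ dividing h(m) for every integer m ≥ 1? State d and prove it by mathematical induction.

Computing the first values: h(1) = 3 and h(2) = 51; gcd(3, 51) = 3, so d ≤ 3.
We prove 3 | 10^m - 7^m for all m ≥ 1 by induction on m.
When m = 1: h(1) = 3 = 3·(1), so 3 | h(1).
Suppose the result is true for m = i, i.e. 3 | h(i). Then
10^{i+1} − 7^{i+1} = 10·10^i − 7·7^i = 10·(10^i − 7^i) + (3)·7^i. The first term is divisible by 3 by the inductive hypothesis, and the second term (3)·7^i is divisible by 3 since 3 | 3. Hence 3 | h(i+1).
This completes the induction.
Therefore the largest such d is 3.

d = 3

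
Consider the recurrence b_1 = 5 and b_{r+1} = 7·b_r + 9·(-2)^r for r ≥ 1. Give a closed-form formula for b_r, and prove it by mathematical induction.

b_r = -(-2)^r + 3·7^(r - 1)

Computing the first terms: b_1 = 5, b_2 = 17, b_3 = 155. This suggests b_r = -(-2)^r + 3·7^(r - 1).
Base case (r = 1): the formula gives 5 = 5 = b_1.
Suppose the result is true for r = p, so b_p = -(-2)^p + 3·7^(p - 1).
Then b_{p+1} = 7·b_p + 9·(-2)^p = 7·(-(-2)^p + 3·7^(p - 1)) + 9·(-2)^p = -(-2)^(p + 1) + 3·7^p = -(-2)^(p+1) + 3·7^((p+1) - 1),
which is the claimed formula at r = p+1.
By induction, the statement is established for all r ≥ 1.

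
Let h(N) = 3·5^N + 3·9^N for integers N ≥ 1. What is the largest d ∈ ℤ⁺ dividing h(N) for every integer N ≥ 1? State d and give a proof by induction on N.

Computing the first values: h(1) = 42 and h(2) = 318; gcd(42, 318) = 6, so d ≤ 6.
We prove 6 | 3·5^N + 3·9^N for all N ≥ 1 by induction on N.
Base step (N = 1): h(1) = 42 = 6·(7), so 6 | h(1).
For the inductive step, assume it holds for an arbitrary i ≥ 1, i.e. 6 | h(i). Then
h(i+1) − 9·h(i) = (3·5^(i+1) + 3·9^(i+1)) − 9·(3·5^i + 3·9^i) = (3)·5^i·(5 − 9) = (-12)·5^i. Since 6 | h(i) by the inductive hypothesis, 6 | 9·h(i); and 6 | -12 since -12 = 6·-2. Therefore 6 | h(i+1).
This completes the induction.
Therefore the largest such d is 6.

d = 6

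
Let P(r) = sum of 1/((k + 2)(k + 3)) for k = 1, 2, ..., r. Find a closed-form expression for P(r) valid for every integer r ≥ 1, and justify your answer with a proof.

P(r) = r/(3(r + 3))

We claim P(r) = r/(3(r + 3)) for all r ≥ 1.
For the base case r = 1: P(1) = 1/12, and the closed form gives 1/12. They agree.
Inductive step: suppose the statement holds for some k ≥ 1, so P(k) = k/(3(k + 3)).
Then P(k+1) = P(k) + (1/((k + 3)(k + 4))) = (k/(3(k + 3))) + (1/((k + 3)(k + 4))).
Simplifying, P(k+1) = (k + 1)/(3(k + 4)) = (k+1)/(3((k+1) + 3)),
which is the closed form with r = k+1.
Hence, by induction on r, the claim holds for every r ≥ 1.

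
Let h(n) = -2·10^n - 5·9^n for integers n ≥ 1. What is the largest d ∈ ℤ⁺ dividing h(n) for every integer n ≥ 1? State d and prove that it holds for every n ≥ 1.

Computing the first values: h(1) = -65 and h(2) = -605; gcd(-65, -605) = 5, so d ≤ 5.
We prove 5 | -2·10^n - 5·9^n for all n ≥ 1 by induction on n.
For the base case n = 1: h(1) = -65 = 5·(-13), so 5 | h(1).
Inductive step: suppose the statement holds for some p ≥ 1, i.e. 5 | h(p). Then
h(p+1) − 10·h(p) = (-2·10^(p+1) - 5·9^(p+1)) − 10·(-2·10^p - 5·9^p) = (-5)·9^p·(9 − 10) = (5)·9^p. Since 5 | h(p) by the inductive hypothesis, 5 | 10·h(p); and 5 | 5 since 5 = 5·1. Therefore 5 | h(p+1).
Hence, by induction on n, the claim holds for every n ≥ 1.
Therefore the largest such d is 5.

d = 5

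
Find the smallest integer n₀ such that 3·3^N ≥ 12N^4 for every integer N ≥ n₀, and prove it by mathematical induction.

n₀ = 10

At N = 9: 59049 < 78732, so the inequality fails and n₀ ≥ 10. We prove 3·3^N ≥ 12N^4 for all N ≥ 10.
For the base case N = 10: 3·3^N = 177147 and 12N^4 = 120000, so 177147 ≥ 120000.
Inductive step: assume the claim holds for N = p, so 3·3^p ≥ 12p^4.
Then 3·3^(p + 1) = 3·(3·3^p) ≥ 3·(12p^4).
Also, for p ≥ 10 we have 3·(12p^4) ≥ 12(p+1)^4, since 3 ≥ (1 + 1/p)^4 for all p ≥ 10.
Combining, 3·3^(p + 1) ≥ 12(p+1)^4.
This completes the induction.
Hence the smallest such n₀ is 10.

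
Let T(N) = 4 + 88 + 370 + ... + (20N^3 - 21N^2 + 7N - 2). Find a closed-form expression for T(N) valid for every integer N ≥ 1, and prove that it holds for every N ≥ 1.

T(N) = N(5N^3 + 3N^2 - 2N - 2)

We claim T(N) = N(5N^3 + 3N^2 - 2N - 2) for all N ≥ 1.
When N = 1: T(1) = 4, and the closed form gives 4. They agree.
Suppose the result is true for N = j, so T(j) = j(5j^3 + 3j^2 - 2j - 2).
Then T(j+1) = T(j) + (20j^3 + 39j^2 + 25j + 4) = (j(5j^3 + 3j^2 - 2j - 2)) + (20j^3 + 39j^2 + 25j + 4).
Simplifying, T(j+1) = (j + 1)(5j^3 + 18j^2 + 19j + 4) = (j+1)(5(j+1)^3 + 3(j+1)^2 - 2(j+1) - 2),
which is the closed form with N = j+1.
By induction, the statement is established for all N ≥ 1.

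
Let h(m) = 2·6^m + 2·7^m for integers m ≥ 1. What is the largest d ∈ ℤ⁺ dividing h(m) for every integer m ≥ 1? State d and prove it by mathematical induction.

d = 2

Computing the first values: h(1) = 26 and h(2) = 170; gcd(26, 170) = 2, so d ≤ 2.
We prove 2 | 2·6^m + 2·7^m for all m ≥ 1 by induction on m.
For the base case m = 1: h(1) = 26 = 2·(13), so 2 | h(1).
Suppose the result is true for m = k, i.e. 2 | h(k). Then
h(k+1) − 7·h(k) = (2·6^(k+1) + 2·7^(k+1)) − 7·(2·6^k + 2·7^k) = (2)·6^k·(6 − 7) = (-2)·6^k. Since 2 | h(k) by the inductive hypothesis, 2 | 7·h(k); and 2 | -2 since -2 = 2·-1. Therefore 2 | h(k+1).
Hence, by induction on m, the claim holds for every m ≥ 1.
Therefore the largest such d is 2.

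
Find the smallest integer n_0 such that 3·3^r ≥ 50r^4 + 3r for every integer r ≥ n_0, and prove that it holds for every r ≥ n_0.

At r = 11: 531441 < 732083, so the inequality fails and n_0 ≥ 12. We prove 3·3^r ≥ 50r^4 + 3r for all r ≥ 12.
When r = 12: 3·3^r = 1594323 and 50r^4 + 3r = 1036836, so 1594323 ≥ 1036836.
For the inductive step, assume it holds for an arbitrary i ≥ 12, so 3·3^i ≥ 50i^4 + 3i.
Then 3·3^(i + 1) = 3·(3·3^i) ≥ 3·(50i^4 + 3i).
Also, for i ≥ 12 we have 3·(50i^4 + 3i) ≥ 50(i+1)^4 + 3(i+1), since 3·(50i^4 + 3i) − (50(i+1)^4 + 3(i+1)) = 100i^4 - 200i^3 - 300i^2 - 194i - 53, which is nonnegative for all i ≥ 12.
Combining, 3·3^(i + 1) ≥ 50(i+1)^4 + 3(i+1).
By induction, the statement is established for all r ≥ 12.
Hence the smallest such n_0 is 12.

n_0 = 12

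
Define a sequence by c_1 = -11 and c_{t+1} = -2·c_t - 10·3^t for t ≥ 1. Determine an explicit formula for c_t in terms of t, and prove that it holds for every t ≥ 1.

Computing the first terms: c_1 = -11, c_2 = -8, c_3 = -74. This suggests c_t = -5(-2)^(t - 1) - 2·3^t.
Base case (t = 1): the formula gives -11 = -11 = c_1.
Suppose the result is true for t = m, so c_m = -5(-2)^(m - 1) - 2·3^m.
Then c_{m+1} = -2·c_m - 10·3^m = -2·(-5(-2)^(m - 1) - 2·3^m) - 10·3^m = -5(-2)^m - 2·3^(m + 1) = -5(-2)^((m+1) - 1) - 2·3^(m+1),
which is the claimed formula at t = m+1.
Hence, by induction on t, the claim holds for every t ≥ 1.

c_t = -5(-2)^(t - 1) - 2·3^t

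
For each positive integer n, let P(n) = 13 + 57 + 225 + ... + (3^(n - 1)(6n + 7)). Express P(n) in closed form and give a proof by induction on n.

P(n) = 3^n(3n + 2) - 2

We claim P(n) = 3^n(3n + 2) - 2 for all n ≥ 1.
When n = 1: P(1) = 13, and the closed form gives 13. They agree.
Inductive step: assume the claim holds for n = j, so P(j) = 3^j(3j + 2) - 2.
Then P(j+1) = P(j) + (3^j(6j + 13)) = (3^j(3j + 2) - 2) + (3^j(6j + 13)).
Simplifying, P(j+1) = 9·3^j·j + 15·3^j - 2 = 3^(j+1)(3(j+1) + 2) - 2,
which is the closed form with n = j+1.
This completes the induction.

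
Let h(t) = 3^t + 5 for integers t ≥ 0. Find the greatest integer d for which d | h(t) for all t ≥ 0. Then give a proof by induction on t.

Computing the first values: h(0) = 6 and h(1) = 8; gcd(6, 8) = 2, so d ≤ 2.
We prove 2 | 3^t + 5 for all t ≥ 0 by induction on t.
When t = 0: h(0) = 6 = 2·(3), so 2 | h(0).
For the inductive step, assume it holds for an arbitrary i ≥ 0, i.e. 2 | h(i). Then
h(i+1) = 3^(i+1) + 5 = 3·(3^i + 5) - 10 = 3·h(i) - 10. The first term is divisible by 2 by the inductive hypothesis, and -10 is divisible by 2. Hence 2 | h(i+1).
By the principle of mathematical induction, the result holds for all t ≥ 0.
Therefore the largest such d is 2.

d = 2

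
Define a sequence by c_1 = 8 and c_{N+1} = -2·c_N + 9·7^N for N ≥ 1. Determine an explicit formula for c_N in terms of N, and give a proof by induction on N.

c_N = (-2)^(N - 1) + 7^N

Computing the first terms: c_1 = 8, c_2 = 47, c_3 = 347. This suggests c_N = (-2)^(N - 1) + 7^N.
Base step (N = 1): the formula gives 8 = 8 = c_1.
Inductive step: assume the claim holds for N = r, so c_r = (-2)^(r - 1) + 7^r.
Then c_{r+1} = -2·c_r + 9·7^r = -2·((-2)^(r - 1) + 7^r) + 9·7^r = (-2)^r + 7^(r + 1) = (-2)^((r+1) - 1) + 7^(r+1),
which is the claimed formula at N = r+1.
By induction, the statement is established for all N ≥ 1.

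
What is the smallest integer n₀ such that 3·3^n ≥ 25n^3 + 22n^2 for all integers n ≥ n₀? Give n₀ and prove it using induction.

n₀ = 8

At n = 7: 6561 < 9653, so the inequality fails and n₀ ≥ 8. We prove 3·3^n ≥ 25n^3 + 22n^2 for all n ≥ 8.
When n = 8: 3·3^n = 19683 and 25n^3 + 22n^2 = 14208, so 19683 ≥ 14208.
Inductive step: assume the claim holds for n = i, so 3·3^i ≥ 25i^3 + 22i^2.
Then 3·3^(i + 1) = 3·(3·3^i) ≥ 3·(25i^3 + 22i^2).
Also, for i ≥ 8 we have 3·(25i^3 + 22i^2) ≥ 25(i+1)^3 + 22(i+1)^2, since 3·(25i^3 + 22i^2) − (25(i+1)^3 + 22(i+1)^2) = 50i^3 - 31i^2 - 119i - 47, which is nonnegative for all i ≥ 8.
Combining, 3·3^(i + 1) ≥ 25(i+1)^3 + 22(i+1)^2.
This completes the induction.
Hence the smallest such n₀ is 8.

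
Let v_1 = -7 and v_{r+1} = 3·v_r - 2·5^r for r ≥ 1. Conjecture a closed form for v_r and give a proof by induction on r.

v_r = -2·3^(r - 1) - 5^r

Computing the first terms: v_1 = -7, v_2 = -31, v_3 = -143. This suggests v_r = -2·3^(r - 1) - 5^r.
When r = 1: the formula gives -7 = -7 = v_1.
Suppose the result is true for r = k, so v_k = -2·3^(k - 1) - 5^k.
Then v_{k+1} = 3·v_k - 2·5^k = 3·(-2·3^(k - 1) - 5^k) - 2·5^k = -2·3^k - 5^(k + 1) = -2·3^((k+1) - 1) - 5^(k+1),
which is the claimed formula at r = k+1.
This completes the induction.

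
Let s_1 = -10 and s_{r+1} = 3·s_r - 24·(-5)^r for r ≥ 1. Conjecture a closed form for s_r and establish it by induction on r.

s_r = 3(-5)^r + 5·3^(r - 1)

Computing the first terms: s_1 = -10, s_2 = 90, s_3 = -330. This suggests s_r = 3(-5)^r + 5·3^(r - 1).
Base step (r = 1): the formula gives -10 = -10 = s_1.
Inductive step: assume the claim holds for r = k, so s_k = 3(-5)^k + 5·3^(k - 1).
Then s_{k+1} = 3·s_k - 24·(-5)^k = 3·(3(-5)^k + 5·3^(k - 1)) - 24·(-5)^k = 3(-5)^(k + 1) + 5·3^k = 3(-5)^(k+1) + 5·3^((k+1) - 1),
which is the claimed formula at r = k+1.
Hence, by induction on r, the claim holds for every r ≥ 1.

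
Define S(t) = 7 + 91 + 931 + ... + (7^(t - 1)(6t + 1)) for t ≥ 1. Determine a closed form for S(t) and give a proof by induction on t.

S(t) = 7^t·t

We claim S(t) = 7^t·t for all t ≥ 1.
For the base case t = 1: S(1) = 7, and the closed form gives 7. They agree.
For the inductive step, assume it holds for an arbitrary j ≥ 1, so S(j) = 7^j·j.
Then S(j+1) = S(j) + (7^j(6j + 7)) = (7^j·j) + (7^j(6j + 7)).
Simplifying, S(j+1) = 7^(j + 1)(j + 1) = 7^(j+1)·(j+1),
which is the closed form with t = j+1.
Hence, by induction on t, the claim holds for every t ≥ 1.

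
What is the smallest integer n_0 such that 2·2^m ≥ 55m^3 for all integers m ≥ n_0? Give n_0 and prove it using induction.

n_0 = 18

At m = 17: 262144 < 270215, so the inequality fails and n_0 ≥ 18. We prove 2·2^m ≥ 55m^3 for all m ≥ 18.
For the base case m = 18: 2·2^m = 524288 and 55m^3 = 320760, so 524288 ≥ 320760.
Inductive step: assume the claim holds for m = p, so 2·2^p ≥ 55p^3.
Then 2·2^(p + 1) = 2·(2·2^p) ≥ 2·(55p^3).
Also, for p ≥ 18 we have 2·(55p^3) ≥ 55(p+1)^3, since 2 ≥ (1 + 1/p)^3 for all p ≥ 18.
Combining, 2·2^(p + 1) ≥ 55(p+1)^3.
By the principle of mathematical induction, the result holds for all m ≥ 18.
Hence the smallest such n_0 is 18.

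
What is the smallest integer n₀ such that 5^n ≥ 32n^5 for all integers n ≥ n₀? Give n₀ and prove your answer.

At n = 8: 390625 < 1048576, so the inequality fails and n₀ ≥ 9. We prove 5^n ≥ 32n^5 for all n ≥ 9.
Base case (n = 9): 5^n = 1953125 and 32n^5 = 1889568, so 1953125 ≥ 1889568.
Inductive step: assume the claim holds for n = k, so 5^k ≥ 32k^5.
Then 5^(k + 1) = 5·(5^k) ≥ 5·(32k^5).
Also, for k ≥ 9 we have 5·(32k^5) ≥ 32(k+1)^5, since 5 ≥ (1 + 1/k)^5 for all k ≥ 9.
Combining, 5^(k + 1) ≥ 32(k+1)^5.
Hence, by induction on n, the claim holds for every n ≥ 9.
Hence the smallest such n₀ is 9.

n₀ = 9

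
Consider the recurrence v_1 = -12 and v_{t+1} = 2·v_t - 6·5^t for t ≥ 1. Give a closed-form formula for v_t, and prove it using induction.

v_t = -2^t - 2·5^t

Computing the first terms: v_1 = -12, v_2 = -54, v_3 = -258. This suggests v_t = -2^t - 2·5^t.
Base case (t = 1): the formula gives -12 = -12 = v_1.
For the inductive step, assume it holds for an arbitrary p ≥ 1, so v_p = -2^p - 2·5^p.
Then v_{p+1} = 2·v_p - 6·5^p = 2·(-2^p - 2·5^p) - 6·5^p = -2^(p + 1) - 2·5^(p + 1),
which is the claimed formula at t = p+1.
By the principle of mathematical induction, the result holds for all t ≥ 1.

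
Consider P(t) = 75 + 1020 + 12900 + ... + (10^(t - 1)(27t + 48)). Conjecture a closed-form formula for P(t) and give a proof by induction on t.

P(t) = 10^t(3t + 5) - 5

We claim P(t) = 10^t(3t + 5) - 5 for all t ≥ 1.
Base case (t = 1): P(1) = 75, and the closed form gives 75. They agree.
For the inductive step, assume it holds for an arbitrary m ≥ 1, so P(m) = 10^m(3m + 5) - 5.
Then P(m+1) = P(m) + (10^m(27m + 75)) = (10^m(3m + 5) - 5) + (10^m(27m + 75)).
Simplifying, P(m+1) = 30·10^m·m + 80·10^m - 5 = 10^(m+1)(3(m+1) + 5) - 5,
which is the closed form with t = m+1.
Hence, by induction on t, the claim holds for every t ≥ 1.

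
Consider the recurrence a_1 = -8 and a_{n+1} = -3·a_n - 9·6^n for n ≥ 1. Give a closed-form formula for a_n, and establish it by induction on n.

a_n = -2(-3)^(n - 1) - 6^n

Computing the first terms: a_1 = -8, a_2 = -30, a_3 = -234. This suggests a_n = -2(-3)^(n - 1) - 6^n.
When n = 1: the formula gives -8 = -8 = a_1.
For the inductive step, assume it holds for an arbitrary j ≥ 1, so a_j = -2(-3)^(j - 1) - 6^j.
Then a_{j+1} = -3·a_j - 9·6^j = -3·(-2(-3)^(j - 1) - 6^j) - 9·6^j = -2(-3)^j - 6^(j + 1) = -2(-3)^((j+1) - 1) - 6^(j+1),
which is the claimed formula at n = j+1.
By the principle of mathematical induction, the result holds for all n ≥ 1.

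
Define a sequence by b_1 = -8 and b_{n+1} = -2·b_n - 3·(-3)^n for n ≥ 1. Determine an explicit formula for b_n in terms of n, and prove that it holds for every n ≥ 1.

Computing the first terms: b_1 = -8, b_2 = 25, b_3 = -77. This suggests b_n = (-2)^(n - 1) - (-3)^(n + 1).
For the base case n = 1: the formula gives -8 = -8 = b_1.
Inductive step: assume the claim holds for n = r, so b_r = (-2)^(r - 1) - (-3)^(r + 1).
Then b_{r+1} = -2·b_r - 3·(-3)^r = -2·((-2)^(r - 1) - (-3)^(r + 1)) - 3·(-3)^r = (-2)^r - (-3)^(r + 2) = (-2)^((r+1) - 1) - (-3)^((r+1) + 1),
which is the claimed formula at n = r+1.
This completes the induction.

b_n = (-2)^(n - 1) - (-3)^(n + 1)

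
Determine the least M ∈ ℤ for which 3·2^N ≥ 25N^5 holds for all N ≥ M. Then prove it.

At N = 26: 201326592 < 297034400, so the inequality fails and M ≥ 27. We prove 3·2^N ≥ 25N^5 for all N ≥ 27.
When N = 27: 3·2^N = 402653184 and 25N^5 = 358722675, so 402653184 ≥ 358722675.
Inductive step: suppose the statement holds for some i ≥ 27, so 3·2^i ≥ 25i^5.
Then 3·2^(i + 1) = 2·(3·2^i) ≥ 2·(25i^5).
Also, for i ≥ 27 we have 2·(25i^5) ≥ 25(i+1)^5, since 2 ≥ (1 + 1/i)^5 for all i ≥ 27.
Combining, 3·2^(i + 1) ≥ 25(i+1)^5.
This completes the induction.
Hence the smallest such M is 27.

M = 27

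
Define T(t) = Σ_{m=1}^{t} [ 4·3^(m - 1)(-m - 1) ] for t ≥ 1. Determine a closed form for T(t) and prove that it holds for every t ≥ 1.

T(t) = -3^t(2t + 1) + 1

We claim T(t) = -3^t(2t + 1) + 1 for all t ≥ 1.
Base case (t = 1): T(1) = -8, and the closed form gives -8. They agree.
For the inductive step, assume it holds for an arbitrary m ≥ 1, so T(m) = -3^m(2m + 1) + 1.
Then T(m+1) = T(m) + (4·3^m(-m - 2)) = (-3^m(2m + 1) + 1) + (4·3^m(-m - 2)).
Simplifying, T(m+1) = -6·3^m·m - 9·3^m + 1 = -3^(m+1)(2(m+1) + 1) + 1,
which is the closed form with t = m+1.
Hence, by induction on t, the claim holds for every t ≥ 1.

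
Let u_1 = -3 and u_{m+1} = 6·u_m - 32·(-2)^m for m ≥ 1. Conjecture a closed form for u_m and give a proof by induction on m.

u_m = (-2)^(m + 2) + 5·6^(m - 1)

Computing the first terms: u_1 = -3, u_2 = 46, u_3 = 148. This suggests u_m = (-2)^(m + 2) + 5·6^(m - 1).
Base step (m = 1): the formula gives -3 = -3 = u_1.
For the inductive step, assume it holds for an arbitrary i ≥ 1, so u_i = (-2)^(i + 2) + 5·6^(i - 1).
Then u_{i+1} = 6·u_i - 32·(-2)^i = 6·((-2)^(i + 2) + 5·6^(i - 1)) - 32·(-2)^i = (-2)^(i + 3) + 5·6^i = (-2)^((i+1) + 2) + 5·6^((i+1) - 1),
which is the claimed formula at m = i+1.
By induction, the statement is established for all m ≥ 1.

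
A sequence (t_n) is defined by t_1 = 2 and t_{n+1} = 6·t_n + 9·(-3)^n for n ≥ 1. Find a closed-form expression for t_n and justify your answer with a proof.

Computing the first terms: t_1 = 2, t_2 = -15, t_3 = -9. This suggests t_n = -(-3)^n - 6^(n - 1).
Base case (n = 1): the formula gives 2 = 2 = t_1.
Inductive step: suppose the statement holds for some p ≥ 1, so t_p = -(-3)^p - 6^(p - 1).
Then t_{p+1} = 6·t_p + 9·(-3)^p = 6·(-(-3)^p - 6^(p - 1)) + 9·(-3)^p = -(-3)^(p + 1) - 6^p = -(-3)^(p+1) - 6^((p+1) - 1),
which is the claimed formula at n = p+1.
By induction, the statement is established for all n ≥ 1.

t_n = -(-3)^n - 6^(n - 1)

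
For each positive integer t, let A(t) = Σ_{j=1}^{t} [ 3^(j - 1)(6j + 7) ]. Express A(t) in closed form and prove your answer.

A(t) = 3^t(3t + 2) - 2

We claim A(t) = 3^t(3t + 2) - 2 for all t ≥ 1.
For the base case t = 1: A(1) = 13, and the closed form gives 13. They agree.
Inductive step: suppose the statement holds for some j ≥ 1, so A(j) = 3^j(3j + 2) - 2.
Then A(j+1) = A(j) + (3^j(6j + 13)) = (3^j(3j + 2) - 2) + (3^j(6j + 13)).
Simplifying, A(j+1) = 9·3^j·j + 15·3^j - 2 = 3^(j+1)(3(j+1) + 2) - 2,
which is the closed form with t = j+1.
Hence, by induction on t, the claim holds for every t ≥ 1.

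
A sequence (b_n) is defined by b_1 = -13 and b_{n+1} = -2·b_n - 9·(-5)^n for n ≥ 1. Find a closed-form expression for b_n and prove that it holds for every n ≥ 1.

b_n = -(-2)^n + 3(-5)^n

Computing the first terms: b_1 = -13, b_2 = 71, b_3 = -367. This suggests b_n = -(-2)^n + 3(-5)^n.
Base case (n = 1): the formula gives -13 = -13 = b_1.
Inductive step: suppose the statement holds for some m ≥ 1, so b_m = -(-2)^m + 3(-5)^m.
Then b_{m+1} = -2·b_m - 9·(-5)^m = -2·(-(-2)^m + 3(-5)^m) - 9·(-5)^m = -(-2)^(m + 1) + 3(-5)^(m + 1),
which is the claimed formula at n = m+1.
By the principle of mathematical induction, the result holds for all n ≥ 1.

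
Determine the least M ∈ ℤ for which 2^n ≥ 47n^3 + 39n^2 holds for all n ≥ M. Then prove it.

M = 19

At n = 18: 262144 < 286740, so the inequality fails and M ≥ 19. We prove 2^n ≥ 47n^3 + 39n^2 for all n ≥ 19.
For the base case n = 19: 2^n = 524288 and 47n^3 + 39n^2 = 336452, so 524288 ≥ 336452.
Inductive step: suppose the statement holds for some p ≥ 19, so 2^p ≥ 47p^3 + 39p^2.
Then 2^(p + 1) = 2·(2^p) ≥ 2·(47p^3 + 39p^2).
Also, for p ≥ 19 we have 2·(47p^3 + 39p^2) ≥ 47(p+1)^3 + 39(p+1)^2, since 2·(47p^3 + 39p^2) − (47(p+1)^3 + 39(p+1)^2) = 47p^3 - 102p^2 - 219p - 86, which is nonnegative for all p ≥ 19.
Combining, 2^(p + 1) ≥ 47(p+1)^3 + 39(p+1)^2.
By the principle of mathematical induction, the result holds for all n ≥ 19.
Hence the smallest such M is 19.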